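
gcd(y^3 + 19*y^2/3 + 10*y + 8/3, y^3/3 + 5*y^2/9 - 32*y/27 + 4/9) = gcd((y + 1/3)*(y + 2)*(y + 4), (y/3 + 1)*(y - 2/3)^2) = 1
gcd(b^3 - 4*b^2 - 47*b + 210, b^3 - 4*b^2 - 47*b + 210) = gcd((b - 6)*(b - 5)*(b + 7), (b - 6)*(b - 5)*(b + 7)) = b^3 - 4*b^2 - 47*b + 210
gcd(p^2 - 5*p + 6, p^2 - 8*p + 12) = p - 2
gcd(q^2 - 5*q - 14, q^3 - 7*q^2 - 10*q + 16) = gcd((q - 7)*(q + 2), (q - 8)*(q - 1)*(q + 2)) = q + 2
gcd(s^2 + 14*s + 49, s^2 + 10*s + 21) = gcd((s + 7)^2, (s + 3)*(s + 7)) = s + 7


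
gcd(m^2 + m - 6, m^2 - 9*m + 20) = 1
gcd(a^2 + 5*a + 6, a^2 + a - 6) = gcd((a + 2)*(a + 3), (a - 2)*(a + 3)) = a + 3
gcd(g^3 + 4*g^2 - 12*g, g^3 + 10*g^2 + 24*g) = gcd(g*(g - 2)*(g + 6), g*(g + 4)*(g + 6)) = g^2 + 6*g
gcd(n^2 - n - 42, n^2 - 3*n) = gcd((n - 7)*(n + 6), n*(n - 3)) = 1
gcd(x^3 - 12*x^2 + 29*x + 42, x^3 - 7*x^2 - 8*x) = x + 1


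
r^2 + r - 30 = (r - 5)*(r + 6)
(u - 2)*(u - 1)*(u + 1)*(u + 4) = u^4 + 2*u^3 - 9*u^2 - 2*u + 8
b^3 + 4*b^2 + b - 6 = (b - 1)*(b + 2)*(b + 3)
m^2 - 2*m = m*(m - 2)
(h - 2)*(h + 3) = h^2 + h - 6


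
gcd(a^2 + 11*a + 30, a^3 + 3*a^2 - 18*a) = a + 6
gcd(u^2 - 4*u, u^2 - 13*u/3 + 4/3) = u - 4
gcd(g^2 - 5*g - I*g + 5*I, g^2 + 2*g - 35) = g - 5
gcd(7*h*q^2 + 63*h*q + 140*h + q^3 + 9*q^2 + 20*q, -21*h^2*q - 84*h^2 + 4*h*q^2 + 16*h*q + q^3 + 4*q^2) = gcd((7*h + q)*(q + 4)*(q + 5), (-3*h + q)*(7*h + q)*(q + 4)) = 7*h*q + 28*h + q^2 + 4*q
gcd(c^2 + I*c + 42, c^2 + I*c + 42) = c^2 + I*c + 42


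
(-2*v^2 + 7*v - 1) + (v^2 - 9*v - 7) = -v^2 - 2*v - 8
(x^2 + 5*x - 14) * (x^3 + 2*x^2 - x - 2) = x^5 + 7*x^4 - 5*x^3 - 35*x^2 + 4*x + 28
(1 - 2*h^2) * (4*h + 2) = -8*h^3 - 4*h^2 + 4*h + 2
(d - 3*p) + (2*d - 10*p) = 3*d - 13*p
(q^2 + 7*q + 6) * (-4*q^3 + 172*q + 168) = -4*q^5 - 28*q^4 + 148*q^3 + 1372*q^2 + 2208*q + 1008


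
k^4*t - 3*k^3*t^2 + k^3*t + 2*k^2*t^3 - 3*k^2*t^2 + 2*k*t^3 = k*(k - 2*t)*(k - t)*(k*t + t)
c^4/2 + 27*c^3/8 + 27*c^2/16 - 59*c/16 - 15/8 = (c/2 + 1/4)*(c - 1)*(c + 5/4)*(c + 6)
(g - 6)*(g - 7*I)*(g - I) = g^3 - 6*g^2 - 8*I*g^2 - 7*g + 48*I*g + 42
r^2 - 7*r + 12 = (r - 4)*(r - 3)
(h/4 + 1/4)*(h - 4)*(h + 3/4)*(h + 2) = h^4/4 - h^3/16 - 43*h^2/16 - 31*h/8 - 3/2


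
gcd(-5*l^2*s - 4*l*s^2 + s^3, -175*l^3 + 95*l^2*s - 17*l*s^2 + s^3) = -5*l + s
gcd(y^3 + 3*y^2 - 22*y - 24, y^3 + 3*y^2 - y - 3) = y + 1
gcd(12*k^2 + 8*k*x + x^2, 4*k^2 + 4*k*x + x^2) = 2*k + x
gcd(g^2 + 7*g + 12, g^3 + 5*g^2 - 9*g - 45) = g + 3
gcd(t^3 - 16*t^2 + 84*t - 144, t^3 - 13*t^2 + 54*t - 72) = t^2 - 10*t + 24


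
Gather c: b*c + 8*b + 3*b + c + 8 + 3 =11*b + c*(b + 1) + 11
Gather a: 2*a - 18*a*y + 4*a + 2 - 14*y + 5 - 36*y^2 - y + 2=a*(6 - 18*y) - 36*y^2 - 15*y + 9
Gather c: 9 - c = 9 - c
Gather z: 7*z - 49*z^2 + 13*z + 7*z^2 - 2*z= -42*z^2 + 18*z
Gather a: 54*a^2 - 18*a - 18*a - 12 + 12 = 54*a^2 - 36*a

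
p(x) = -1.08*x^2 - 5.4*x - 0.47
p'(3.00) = -11.88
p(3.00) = -26.39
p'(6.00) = -18.36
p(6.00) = -71.75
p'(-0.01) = -5.38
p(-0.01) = -0.42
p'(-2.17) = -0.71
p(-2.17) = 6.16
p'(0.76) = -7.04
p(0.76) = -5.20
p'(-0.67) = -3.95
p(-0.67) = 2.66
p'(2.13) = -10.00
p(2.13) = -16.87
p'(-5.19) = 5.81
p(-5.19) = -1.53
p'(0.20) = -5.83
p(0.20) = -1.59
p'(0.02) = -5.44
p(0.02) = -0.58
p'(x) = -2.16*x - 5.4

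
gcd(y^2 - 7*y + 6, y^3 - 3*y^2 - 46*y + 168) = y - 6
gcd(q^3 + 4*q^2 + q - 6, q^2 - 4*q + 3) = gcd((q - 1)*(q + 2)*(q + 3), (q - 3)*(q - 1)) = q - 1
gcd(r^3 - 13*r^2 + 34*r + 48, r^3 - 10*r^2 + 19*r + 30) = r^2 - 5*r - 6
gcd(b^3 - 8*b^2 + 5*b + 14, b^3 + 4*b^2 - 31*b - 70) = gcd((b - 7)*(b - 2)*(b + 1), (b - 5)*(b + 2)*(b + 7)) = 1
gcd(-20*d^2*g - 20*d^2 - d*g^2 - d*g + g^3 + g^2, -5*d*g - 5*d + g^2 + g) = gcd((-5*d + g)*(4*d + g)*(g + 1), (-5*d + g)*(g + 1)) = 5*d*g + 5*d - g^2 - g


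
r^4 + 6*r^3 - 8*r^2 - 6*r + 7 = (r - 1)^2*(r + 1)*(r + 7)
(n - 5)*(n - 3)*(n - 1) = n^3 - 9*n^2 + 23*n - 15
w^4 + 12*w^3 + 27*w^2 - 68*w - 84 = (w - 2)*(w + 1)*(w + 6)*(w + 7)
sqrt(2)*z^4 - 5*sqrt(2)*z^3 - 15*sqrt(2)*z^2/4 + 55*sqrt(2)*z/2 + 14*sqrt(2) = (z - 4)*(z - 7/2)*(z + 2)*(sqrt(2)*z + sqrt(2)/2)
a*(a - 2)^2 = a^3 - 4*a^2 + 4*a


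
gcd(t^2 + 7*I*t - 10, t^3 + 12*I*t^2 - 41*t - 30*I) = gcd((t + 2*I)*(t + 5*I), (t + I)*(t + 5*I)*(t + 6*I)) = t + 5*I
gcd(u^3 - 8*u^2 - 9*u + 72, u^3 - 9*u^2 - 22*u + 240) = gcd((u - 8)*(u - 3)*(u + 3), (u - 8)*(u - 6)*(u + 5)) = u - 8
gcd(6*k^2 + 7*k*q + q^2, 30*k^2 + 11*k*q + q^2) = 6*k + q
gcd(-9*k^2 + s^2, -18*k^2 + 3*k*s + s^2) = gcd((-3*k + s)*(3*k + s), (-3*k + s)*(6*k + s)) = -3*k + s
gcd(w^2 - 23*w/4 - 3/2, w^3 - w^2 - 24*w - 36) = w - 6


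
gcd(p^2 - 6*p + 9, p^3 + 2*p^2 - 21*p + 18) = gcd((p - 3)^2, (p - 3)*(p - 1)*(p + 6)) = p - 3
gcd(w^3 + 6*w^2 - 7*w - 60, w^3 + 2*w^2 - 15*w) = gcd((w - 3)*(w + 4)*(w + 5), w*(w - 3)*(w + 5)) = w^2 + 2*w - 15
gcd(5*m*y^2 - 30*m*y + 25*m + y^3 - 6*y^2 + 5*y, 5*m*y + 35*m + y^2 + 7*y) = 5*m + y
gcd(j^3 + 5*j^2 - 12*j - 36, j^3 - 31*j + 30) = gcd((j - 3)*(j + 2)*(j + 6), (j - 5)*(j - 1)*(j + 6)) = j + 6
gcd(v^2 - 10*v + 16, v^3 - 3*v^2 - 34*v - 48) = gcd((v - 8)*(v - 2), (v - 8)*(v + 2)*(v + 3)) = v - 8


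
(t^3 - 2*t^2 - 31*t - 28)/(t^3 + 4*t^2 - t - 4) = (t - 7)/(t - 1)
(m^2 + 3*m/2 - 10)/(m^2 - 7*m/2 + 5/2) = (m + 4)/(m - 1)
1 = 1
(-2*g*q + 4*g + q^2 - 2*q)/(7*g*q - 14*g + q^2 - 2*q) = (-2*g + q)/(7*g + q)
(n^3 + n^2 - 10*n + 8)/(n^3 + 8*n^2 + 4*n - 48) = (n - 1)/(n + 6)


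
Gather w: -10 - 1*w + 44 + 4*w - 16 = 3*w + 18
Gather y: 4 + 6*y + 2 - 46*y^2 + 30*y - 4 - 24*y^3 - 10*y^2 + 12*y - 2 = -24*y^3 - 56*y^2 + 48*y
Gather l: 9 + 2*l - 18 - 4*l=-2*l - 9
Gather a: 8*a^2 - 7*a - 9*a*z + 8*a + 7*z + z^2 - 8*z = 8*a^2 + a*(1 - 9*z) + z^2 - z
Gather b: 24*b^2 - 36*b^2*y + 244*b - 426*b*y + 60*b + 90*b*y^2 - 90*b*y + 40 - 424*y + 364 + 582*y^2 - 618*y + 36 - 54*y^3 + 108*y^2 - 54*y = b^2*(24 - 36*y) + b*(90*y^2 - 516*y + 304) - 54*y^3 + 690*y^2 - 1096*y + 440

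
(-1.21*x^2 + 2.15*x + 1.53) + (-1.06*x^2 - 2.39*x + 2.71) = -2.27*x^2 - 0.24*x + 4.24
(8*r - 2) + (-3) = 8*r - 5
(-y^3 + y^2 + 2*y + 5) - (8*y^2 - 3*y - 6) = -y^3 - 7*y^2 + 5*y + 11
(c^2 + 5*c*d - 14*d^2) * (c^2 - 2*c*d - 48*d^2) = c^4 + 3*c^3*d - 72*c^2*d^2 - 212*c*d^3 + 672*d^4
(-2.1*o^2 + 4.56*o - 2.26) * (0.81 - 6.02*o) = 12.642*o^3 - 29.1522*o^2 + 17.2988*o - 1.8306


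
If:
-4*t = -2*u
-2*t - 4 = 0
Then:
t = -2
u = -4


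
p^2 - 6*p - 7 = (p - 7)*(p + 1)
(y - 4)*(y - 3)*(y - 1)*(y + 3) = y^4 - 5*y^3 - 5*y^2 + 45*y - 36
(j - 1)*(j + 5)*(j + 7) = j^3 + 11*j^2 + 23*j - 35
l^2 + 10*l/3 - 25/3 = (l - 5/3)*(l + 5)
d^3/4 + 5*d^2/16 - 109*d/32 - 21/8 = (d/4 + 1)*(d - 7/2)*(d + 3/4)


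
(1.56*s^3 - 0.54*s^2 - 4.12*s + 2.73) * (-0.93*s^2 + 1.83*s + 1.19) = -1.4508*s^5 + 3.357*s^4 + 4.6998*s^3 - 10.7211*s^2 + 0.0930999999999997*s + 3.2487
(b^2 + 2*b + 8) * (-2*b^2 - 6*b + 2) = -2*b^4 - 10*b^3 - 26*b^2 - 44*b + 16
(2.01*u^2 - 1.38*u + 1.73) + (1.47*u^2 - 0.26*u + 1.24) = 3.48*u^2 - 1.64*u + 2.97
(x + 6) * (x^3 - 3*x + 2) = x^4 + 6*x^3 - 3*x^2 - 16*x + 12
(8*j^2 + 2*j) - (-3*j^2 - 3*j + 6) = 11*j^2 + 5*j - 6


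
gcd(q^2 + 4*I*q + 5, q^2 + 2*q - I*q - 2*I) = q - I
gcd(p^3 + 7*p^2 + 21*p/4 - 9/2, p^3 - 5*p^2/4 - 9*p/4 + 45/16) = p + 3/2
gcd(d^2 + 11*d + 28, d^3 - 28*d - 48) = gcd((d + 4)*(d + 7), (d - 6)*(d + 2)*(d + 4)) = d + 4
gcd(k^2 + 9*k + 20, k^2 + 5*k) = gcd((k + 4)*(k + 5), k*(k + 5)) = k + 5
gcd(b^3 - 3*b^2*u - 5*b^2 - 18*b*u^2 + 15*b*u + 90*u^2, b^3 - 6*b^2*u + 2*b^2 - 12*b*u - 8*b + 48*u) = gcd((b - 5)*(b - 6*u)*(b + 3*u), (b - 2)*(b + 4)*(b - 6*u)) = -b + 6*u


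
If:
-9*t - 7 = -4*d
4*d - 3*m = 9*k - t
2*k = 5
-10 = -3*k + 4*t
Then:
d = 11/32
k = 5/2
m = -29/4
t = -5/8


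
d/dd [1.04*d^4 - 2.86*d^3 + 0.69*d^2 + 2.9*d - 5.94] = 4.16*d^3 - 8.58*d^2 + 1.38*d + 2.9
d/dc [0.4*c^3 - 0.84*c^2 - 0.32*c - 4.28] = 1.2*c^2 - 1.68*c - 0.32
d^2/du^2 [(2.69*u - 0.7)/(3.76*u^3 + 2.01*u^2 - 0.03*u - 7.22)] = (228.180864*u^5 + 3.22382399999992*u^4 - 62.302518*u^3 + 859.816956*u^2 + 120.461928*u - 21.483648)/(53.157376*u^9 + 85.249728*u^8 + 44.299944*u^7 - 299.460183*u^6 - 327.748689*u^5 - 82.616643*u^4 + 590.620521*u^3 + 314.314758*u^2 - 4.691556*u - 376.367048)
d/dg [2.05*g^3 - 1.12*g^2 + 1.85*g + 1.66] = 6.15*g^2 - 2.24*g + 1.85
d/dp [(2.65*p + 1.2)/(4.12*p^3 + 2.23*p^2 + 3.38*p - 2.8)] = (10.918*p^3 + 5.9095*p^2 + 8.957*p - (2.65*p + 1.2)*(12.36*p^2 + 4.46*p + 3.38) - 7.42)/(4.12*p^3 + 2.23*p^2 + 3.38*p - 2.8)^2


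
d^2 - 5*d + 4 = (d - 4)*(d - 1)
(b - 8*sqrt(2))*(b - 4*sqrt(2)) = b^2 - 12*sqrt(2)*b + 64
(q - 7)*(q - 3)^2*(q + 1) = q^4 - 12*q^3 + 38*q^2 - 12*q - 63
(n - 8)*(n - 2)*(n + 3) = n^3 - 7*n^2 - 14*n + 48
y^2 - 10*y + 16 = (y - 8)*(y - 2)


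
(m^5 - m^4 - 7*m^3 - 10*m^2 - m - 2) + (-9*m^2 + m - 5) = m^5 - m^4 - 7*m^3 - 19*m^2 - 7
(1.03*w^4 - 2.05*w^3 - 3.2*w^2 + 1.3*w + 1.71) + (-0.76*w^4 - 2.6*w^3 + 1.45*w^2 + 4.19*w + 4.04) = 0.27*w^4 - 4.65*w^3 - 1.75*w^2 + 5.49*w + 5.75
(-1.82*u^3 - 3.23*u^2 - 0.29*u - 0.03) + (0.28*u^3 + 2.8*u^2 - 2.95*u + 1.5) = -1.54*u^3 - 0.43*u^2 - 3.24*u + 1.47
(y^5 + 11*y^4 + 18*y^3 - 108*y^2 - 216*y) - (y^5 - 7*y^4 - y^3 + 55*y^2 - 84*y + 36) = 18*y^4 + 19*y^3 - 163*y^2 - 132*y - 36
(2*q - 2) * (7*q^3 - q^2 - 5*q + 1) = 14*q^4 - 16*q^3 - 8*q^2 + 12*q - 2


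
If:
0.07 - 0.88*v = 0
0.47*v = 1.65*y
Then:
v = 0.08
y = 0.02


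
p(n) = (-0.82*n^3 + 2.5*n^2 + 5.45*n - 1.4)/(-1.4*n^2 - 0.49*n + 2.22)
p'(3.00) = 1.11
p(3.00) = -1.29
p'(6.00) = 0.67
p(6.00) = 1.09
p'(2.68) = 1.34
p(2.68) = -1.68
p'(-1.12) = 5.10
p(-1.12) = -3.18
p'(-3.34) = 0.80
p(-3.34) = -3.30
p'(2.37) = 1.74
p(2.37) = -2.15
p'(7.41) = 0.64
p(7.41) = 2.01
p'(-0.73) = 1.99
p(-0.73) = -2.03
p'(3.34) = 0.97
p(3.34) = -0.94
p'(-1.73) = 6.30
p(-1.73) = -0.80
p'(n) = (2.8*n + 0.49)*(-0.82*n^3 + 2.5*n^2 + 5.45*n - 1.4)/(-1.4*n^2 - 0.49*n + 2.22)^2 + (-2.46*n^2 + 5.0*n + 5.45)/(-1.4*n^2 - 0.49*n + 2.22) = (1.148*n^4 + 0.8036*n^3 + 0.9438*n^2 + 7.18*n + 11.413)/(1.96*n^4 + 1.372*n^3 - 5.9759*n^2 - 2.1756*n + 4.9284)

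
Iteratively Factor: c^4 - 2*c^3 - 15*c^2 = (c)*(c^3 - 2*c^2 - 15*c) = c^2*(c^2 - 2*c - 15) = c^2*(c - 5)*(c + 3)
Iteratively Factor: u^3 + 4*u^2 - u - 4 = (u + 4)*(u^2 - 1) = (u - 1)*(u + 4)*(u + 1)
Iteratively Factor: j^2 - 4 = (j - 2)*(j + 2)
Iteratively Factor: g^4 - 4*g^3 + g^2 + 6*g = (g - 2)*(g^3 - 2*g^2 - 3*g) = g*(g - 2)*(g^2 - 2*g - 3) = g*(g - 3)*(g - 2)*(g + 1)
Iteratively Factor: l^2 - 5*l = (l - 5)*(l)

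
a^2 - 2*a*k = a*(a - 2*k)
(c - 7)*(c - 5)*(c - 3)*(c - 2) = c^4 - 17*c^3 + 101*c^2 - 247*c + 210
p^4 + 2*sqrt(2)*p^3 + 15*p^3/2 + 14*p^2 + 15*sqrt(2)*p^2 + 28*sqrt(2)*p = p*(p + 7/2)*(p + 4)*(p + 2*sqrt(2))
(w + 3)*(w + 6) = w^2 + 9*w + 18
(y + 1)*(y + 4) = y^2 + 5*y + 4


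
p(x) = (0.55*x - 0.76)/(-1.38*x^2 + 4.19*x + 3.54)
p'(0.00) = 0.41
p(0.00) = -0.21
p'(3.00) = 0.42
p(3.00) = 0.24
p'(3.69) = 173.73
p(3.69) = 6.02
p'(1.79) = 0.09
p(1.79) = 0.03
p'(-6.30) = 0.01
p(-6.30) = 0.05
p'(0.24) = 0.23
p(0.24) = -0.14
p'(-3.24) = 0.03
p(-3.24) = 0.10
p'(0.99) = 0.09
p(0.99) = -0.03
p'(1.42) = 0.08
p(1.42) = 0.00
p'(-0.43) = 2.81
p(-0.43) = -0.67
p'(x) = (0.55*x - 0.76)*(2.76*x - 4.19)/(-1.38*x^2 + 4.19*x + 3.54)^2 + 0.55/(-1.38*x^2 + 4.19*x + 3.54)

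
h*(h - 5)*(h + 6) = h^3 + h^2 - 30*h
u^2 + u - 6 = (u - 2)*(u + 3)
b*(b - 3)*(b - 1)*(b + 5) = b^4 + b^3 - 17*b^2 + 15*b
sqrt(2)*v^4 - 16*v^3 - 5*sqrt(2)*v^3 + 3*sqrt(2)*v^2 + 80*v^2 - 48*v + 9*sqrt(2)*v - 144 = (v - 3)^2*(v - 8*sqrt(2))*(sqrt(2)*v + sqrt(2))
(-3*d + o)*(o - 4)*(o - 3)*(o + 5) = -3*d*o^3 + 6*d*o^2 + 69*d*o - 180*d + o^4 - 2*o^3 - 23*o^2 + 60*o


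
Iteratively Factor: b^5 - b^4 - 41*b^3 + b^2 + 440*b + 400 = (b + 4)*(b^4 - 5*b^3 - 21*b^2 + 85*b + 100) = (b - 5)*(b + 4)*(b^3 - 21*b - 20) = (b - 5)^2*(b + 4)*(b^2 + 5*b + 4) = (b - 5)^2*(b + 4)^2*(b + 1)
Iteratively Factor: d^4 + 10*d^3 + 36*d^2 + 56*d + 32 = (d + 4)*(d^3 + 6*d^2 + 12*d + 8) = (d + 2)*(d + 4)*(d^2 + 4*d + 4) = (d + 2)^2*(d + 4)*(d + 2)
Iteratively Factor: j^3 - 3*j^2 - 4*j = (j)*(j^2 - 3*j - 4) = j*(j + 1)*(j - 4)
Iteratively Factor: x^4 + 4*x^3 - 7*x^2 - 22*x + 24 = (x - 1)*(x^3 + 5*x^2 - 2*x - 24) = (x - 2)*(x - 1)*(x^2 + 7*x + 12) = (x - 2)*(x - 1)*(x + 3)*(x + 4)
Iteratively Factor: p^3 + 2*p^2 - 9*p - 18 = (p + 3)*(p^2 - p - 6) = (p + 2)*(p + 3)*(p - 3)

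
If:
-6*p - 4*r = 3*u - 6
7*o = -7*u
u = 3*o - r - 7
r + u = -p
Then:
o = 8/5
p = 11/5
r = -3/5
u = -8/5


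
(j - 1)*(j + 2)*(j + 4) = j^3 + 5*j^2 + 2*j - 8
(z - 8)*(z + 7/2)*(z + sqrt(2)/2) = z^3 - 9*z^2/2 + sqrt(2)*z^2/2 - 28*z - 9*sqrt(2)*z/4 - 14*sqrt(2)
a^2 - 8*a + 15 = (a - 5)*(a - 3)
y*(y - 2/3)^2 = y^3 - 4*y^2/3 + 4*y/9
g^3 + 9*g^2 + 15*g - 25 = (g - 1)*(g + 5)^2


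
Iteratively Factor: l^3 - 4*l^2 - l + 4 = (l - 4)*(l^2 - 1) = (l - 4)*(l - 1)*(l + 1)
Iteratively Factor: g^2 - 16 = (g - 4)*(g + 4)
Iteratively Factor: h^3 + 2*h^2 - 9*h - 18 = (h - 3)*(h^2 + 5*h + 6) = (h - 3)*(h + 2)*(h + 3)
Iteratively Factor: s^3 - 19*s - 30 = (s + 3)*(s^2 - 3*s - 10) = (s + 2)*(s + 3)*(s - 5)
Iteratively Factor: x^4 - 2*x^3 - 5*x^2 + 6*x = (x + 2)*(x^3 - 4*x^2 + 3*x) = (x - 3)*(x + 2)*(x^2 - x) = (x - 3)*(x - 1)*(x + 2)*(x)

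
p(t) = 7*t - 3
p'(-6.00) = 7.00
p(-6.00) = -45.00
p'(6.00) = 7.00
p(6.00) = 39.00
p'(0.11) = 7.00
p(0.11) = -2.23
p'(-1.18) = 7.00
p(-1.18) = -11.26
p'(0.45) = 7.00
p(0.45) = 0.15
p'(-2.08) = 7.00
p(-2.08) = -17.56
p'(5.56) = 7.00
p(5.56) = 35.92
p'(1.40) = 7.00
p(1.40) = 6.80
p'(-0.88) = 7.00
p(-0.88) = -9.16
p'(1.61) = 7.00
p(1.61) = 8.27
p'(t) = 7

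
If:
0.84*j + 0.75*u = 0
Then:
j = -0.892857142857143*u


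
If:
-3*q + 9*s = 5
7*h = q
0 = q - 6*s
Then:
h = -10/21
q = -10/3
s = -5/9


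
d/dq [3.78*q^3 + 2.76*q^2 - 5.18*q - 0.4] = 11.34*q^2 + 5.52*q - 5.18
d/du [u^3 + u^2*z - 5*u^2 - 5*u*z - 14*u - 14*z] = 3*u^2 + 2*u*z - 10*u - 5*z - 14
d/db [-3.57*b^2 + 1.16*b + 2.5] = 1.16 - 7.14*b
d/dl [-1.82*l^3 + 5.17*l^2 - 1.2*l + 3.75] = -5.46*l^2 + 10.34*l - 1.2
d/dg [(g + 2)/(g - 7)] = -9/(g - 7)^2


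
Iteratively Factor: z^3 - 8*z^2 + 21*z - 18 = (z - 3)*(z^2 - 5*z + 6) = (z - 3)^2*(z - 2)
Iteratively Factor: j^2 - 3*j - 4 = (j - 4)*(j + 1)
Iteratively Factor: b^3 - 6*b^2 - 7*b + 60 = (b - 4)*(b^2 - 2*b - 15) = (b - 5)*(b - 4)*(b + 3)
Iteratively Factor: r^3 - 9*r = (r + 3)*(r^2 - 3*r) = (r - 3)*(r + 3)*(r)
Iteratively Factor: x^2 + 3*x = (x + 3)*(x)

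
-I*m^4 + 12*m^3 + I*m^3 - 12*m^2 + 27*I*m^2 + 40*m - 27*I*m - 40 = (m - I)*(m + 5*I)*(m + 8*I)*(-I*m + I)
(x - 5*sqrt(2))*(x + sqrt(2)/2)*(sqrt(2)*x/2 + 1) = sqrt(2)*x^3/2 - 7*x^2/2 - 7*sqrt(2)*x - 5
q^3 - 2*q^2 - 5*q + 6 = (q - 3)*(q - 1)*(q + 2)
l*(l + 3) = l^2 + 3*l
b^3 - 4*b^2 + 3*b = b*(b - 3)*(b - 1)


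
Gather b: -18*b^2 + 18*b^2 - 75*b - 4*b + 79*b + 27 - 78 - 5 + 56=0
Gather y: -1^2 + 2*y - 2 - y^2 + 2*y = -y^2 + 4*y - 3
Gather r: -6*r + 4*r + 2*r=0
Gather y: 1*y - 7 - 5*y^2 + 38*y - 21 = -5*y^2 + 39*y - 28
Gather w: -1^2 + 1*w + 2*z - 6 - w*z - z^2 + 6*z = w*(1 - z) - z^2 + 8*z - 7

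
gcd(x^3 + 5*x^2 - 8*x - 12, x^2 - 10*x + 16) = x - 2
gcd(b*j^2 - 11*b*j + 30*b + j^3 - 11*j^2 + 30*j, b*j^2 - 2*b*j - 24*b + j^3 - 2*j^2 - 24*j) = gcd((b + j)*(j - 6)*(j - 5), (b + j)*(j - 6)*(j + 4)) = b*j - 6*b + j^2 - 6*j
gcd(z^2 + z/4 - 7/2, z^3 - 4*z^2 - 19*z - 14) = z + 2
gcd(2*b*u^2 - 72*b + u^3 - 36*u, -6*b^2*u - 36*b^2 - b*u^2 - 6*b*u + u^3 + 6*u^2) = 2*b*u + 12*b + u^2 + 6*u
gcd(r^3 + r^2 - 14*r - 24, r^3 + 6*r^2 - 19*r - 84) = r^2 - r - 12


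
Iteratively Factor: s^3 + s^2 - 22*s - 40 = (s + 4)*(s^2 - 3*s - 10) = (s + 2)*(s + 4)*(s - 5)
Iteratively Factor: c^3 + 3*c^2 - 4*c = (c + 4)*(c^2 - c) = (c - 1)*(c + 4)*(c)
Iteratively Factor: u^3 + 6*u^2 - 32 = (u - 2)*(u^2 + 8*u + 16) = (u - 2)*(u + 4)*(u + 4)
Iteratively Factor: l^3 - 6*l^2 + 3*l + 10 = (l + 1)*(l^2 - 7*l + 10) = (l - 5)*(l + 1)*(l - 2)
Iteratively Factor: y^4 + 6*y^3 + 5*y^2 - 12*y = (y + 3)*(y^3 + 3*y^2 - 4*y) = (y - 1)*(y + 3)*(y^2 + 4*y) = y*(y - 1)*(y + 3)*(y + 4)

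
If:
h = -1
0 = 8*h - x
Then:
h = -1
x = -8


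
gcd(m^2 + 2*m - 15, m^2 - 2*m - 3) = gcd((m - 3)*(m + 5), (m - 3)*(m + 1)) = m - 3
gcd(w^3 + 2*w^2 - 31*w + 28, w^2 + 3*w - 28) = w^2 + 3*w - 28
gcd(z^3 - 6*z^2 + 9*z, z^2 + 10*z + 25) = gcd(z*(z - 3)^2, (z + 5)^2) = 1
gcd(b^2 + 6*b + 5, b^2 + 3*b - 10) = b + 5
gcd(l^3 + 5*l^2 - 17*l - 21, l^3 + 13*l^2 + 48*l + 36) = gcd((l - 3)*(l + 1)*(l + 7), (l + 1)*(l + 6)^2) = l + 1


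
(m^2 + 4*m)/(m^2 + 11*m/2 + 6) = 2*m/(2*m + 3)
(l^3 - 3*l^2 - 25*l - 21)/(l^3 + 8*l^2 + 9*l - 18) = (l^2 - 6*l - 7)/(l^2 + 5*l - 6)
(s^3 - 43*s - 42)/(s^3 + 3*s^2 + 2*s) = (s^2 - s - 42)/(s*(s + 2))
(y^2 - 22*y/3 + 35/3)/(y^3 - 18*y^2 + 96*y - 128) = (3*y^2 - 22*y + 35)/(3*(y^3 - 18*y^2 + 96*y - 128))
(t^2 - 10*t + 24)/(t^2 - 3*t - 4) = (t - 6)/(t + 1)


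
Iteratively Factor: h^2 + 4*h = (h + 4)*(h)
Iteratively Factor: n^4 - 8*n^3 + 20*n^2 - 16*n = (n - 4)*(n^3 - 4*n^2 + 4*n) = (n - 4)*(n - 2)*(n^2 - 2*n) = n*(n - 4)*(n - 2)*(n - 2)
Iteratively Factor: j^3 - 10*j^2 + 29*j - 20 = (j - 4)*(j^2 - 6*j + 5) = (j - 4)*(j - 1)*(j - 5)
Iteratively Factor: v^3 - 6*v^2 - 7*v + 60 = (v - 4)*(v^2 - 2*v - 15) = (v - 5)*(v - 4)*(v + 3)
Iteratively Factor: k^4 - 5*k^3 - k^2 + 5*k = (k - 5)*(k^3 - k) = (k - 5)*(k + 1)*(k^2 - k) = (k - 5)*(k - 1)*(k + 1)*(k)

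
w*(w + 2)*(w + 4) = w^3 + 6*w^2 + 8*w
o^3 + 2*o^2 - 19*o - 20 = (o - 4)*(o + 1)*(o + 5)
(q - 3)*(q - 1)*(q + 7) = q^3 + 3*q^2 - 25*q + 21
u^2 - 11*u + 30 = (u - 6)*(u - 5)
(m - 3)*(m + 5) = m^2 + 2*m - 15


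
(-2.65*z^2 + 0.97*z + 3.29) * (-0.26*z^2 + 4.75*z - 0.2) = 0.689*z^4 - 12.8397*z^3 + 4.2821*z^2 + 15.4335*z - 0.658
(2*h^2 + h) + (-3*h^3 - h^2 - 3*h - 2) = -3*h^3 + h^2 - 2*h - 2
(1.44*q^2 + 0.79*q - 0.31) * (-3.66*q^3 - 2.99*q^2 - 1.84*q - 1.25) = -5.2704*q^5 - 7.197*q^4 - 3.8771*q^3 - 2.3267*q^2 - 0.4171*q + 0.3875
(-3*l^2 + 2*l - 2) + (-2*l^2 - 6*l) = -5*l^2 - 4*l - 2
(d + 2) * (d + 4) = d^2 + 6*d + 8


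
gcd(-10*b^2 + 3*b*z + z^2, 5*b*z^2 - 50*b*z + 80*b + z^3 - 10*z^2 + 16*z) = 5*b + z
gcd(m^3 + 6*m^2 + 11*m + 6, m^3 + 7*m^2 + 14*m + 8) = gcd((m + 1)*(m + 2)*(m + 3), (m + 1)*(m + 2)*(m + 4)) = m^2 + 3*m + 2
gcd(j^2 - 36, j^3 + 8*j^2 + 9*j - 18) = j + 6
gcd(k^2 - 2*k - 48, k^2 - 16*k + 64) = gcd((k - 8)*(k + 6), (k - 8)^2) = k - 8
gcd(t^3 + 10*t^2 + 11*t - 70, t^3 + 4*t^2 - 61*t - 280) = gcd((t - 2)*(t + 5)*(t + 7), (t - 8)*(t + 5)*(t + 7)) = t^2 + 12*t + 35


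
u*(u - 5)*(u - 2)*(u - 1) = u^4 - 8*u^3 + 17*u^2 - 10*u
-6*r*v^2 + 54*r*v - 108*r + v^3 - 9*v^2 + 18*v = (-6*r + v)*(v - 6)*(v - 3)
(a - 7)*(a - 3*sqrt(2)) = a^2 - 7*a - 3*sqrt(2)*a + 21*sqrt(2)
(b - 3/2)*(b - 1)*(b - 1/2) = b^3 - 3*b^2 + 11*b/4 - 3/4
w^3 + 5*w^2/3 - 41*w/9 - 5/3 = (w - 5/3)*(w + 1/3)*(w + 3)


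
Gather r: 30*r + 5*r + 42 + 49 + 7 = 35*r + 98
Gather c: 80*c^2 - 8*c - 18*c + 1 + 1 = 80*c^2 - 26*c + 2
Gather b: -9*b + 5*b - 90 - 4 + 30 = -4*b - 64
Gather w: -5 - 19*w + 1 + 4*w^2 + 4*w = 4*w^2 - 15*w - 4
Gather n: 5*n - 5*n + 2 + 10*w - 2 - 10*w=0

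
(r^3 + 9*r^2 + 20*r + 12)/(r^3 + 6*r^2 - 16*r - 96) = (r^2 + 3*r + 2)/(r^2 - 16)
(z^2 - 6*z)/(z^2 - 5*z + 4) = z*(z - 6)/(z^2 - 5*z + 4)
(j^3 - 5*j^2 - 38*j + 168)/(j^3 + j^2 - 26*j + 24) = (j - 7)/(j - 1)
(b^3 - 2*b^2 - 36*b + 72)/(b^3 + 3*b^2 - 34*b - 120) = (b^2 + 4*b - 12)/(b^2 + 9*b + 20)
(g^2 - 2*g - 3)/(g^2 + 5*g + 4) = (g - 3)/(g + 4)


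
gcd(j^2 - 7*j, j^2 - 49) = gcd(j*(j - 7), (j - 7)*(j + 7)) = j - 7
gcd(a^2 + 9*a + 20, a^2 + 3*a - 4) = a + 4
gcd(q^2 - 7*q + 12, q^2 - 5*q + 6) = q - 3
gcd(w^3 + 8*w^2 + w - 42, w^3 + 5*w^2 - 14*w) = w^2 + 5*w - 14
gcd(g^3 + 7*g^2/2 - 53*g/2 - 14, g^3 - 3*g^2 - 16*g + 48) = g - 4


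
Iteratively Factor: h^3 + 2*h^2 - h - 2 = (h + 2)*(h^2 - 1) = (h - 1)*(h + 2)*(h + 1)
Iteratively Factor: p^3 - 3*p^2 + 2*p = (p)*(p^2 - 3*p + 2) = p*(p - 1)*(p - 2)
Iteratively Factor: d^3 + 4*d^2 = (d)*(d^2 + 4*d) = d^2*(d + 4)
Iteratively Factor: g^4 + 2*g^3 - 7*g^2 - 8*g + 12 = (g - 2)*(g^3 + 4*g^2 + g - 6) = (g - 2)*(g - 1)*(g^2 + 5*g + 6) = (g - 2)*(g - 1)*(g + 3)*(g + 2)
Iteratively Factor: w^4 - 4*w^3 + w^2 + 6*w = (w + 1)*(w^3 - 5*w^2 + 6*w) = (w - 2)*(w + 1)*(w^2 - 3*w) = (w - 3)*(w - 2)*(w + 1)*(w)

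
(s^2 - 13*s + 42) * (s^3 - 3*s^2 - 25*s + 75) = s^5 - 16*s^4 + 56*s^3 + 274*s^2 - 2025*s + 3150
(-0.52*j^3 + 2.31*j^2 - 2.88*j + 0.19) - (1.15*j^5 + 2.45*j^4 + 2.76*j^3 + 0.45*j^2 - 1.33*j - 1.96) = -1.15*j^5 - 2.45*j^4 - 3.28*j^3 + 1.86*j^2 - 1.55*j + 2.15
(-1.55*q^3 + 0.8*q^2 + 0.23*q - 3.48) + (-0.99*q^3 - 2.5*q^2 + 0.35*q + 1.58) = -2.54*q^3 - 1.7*q^2 + 0.58*q - 1.9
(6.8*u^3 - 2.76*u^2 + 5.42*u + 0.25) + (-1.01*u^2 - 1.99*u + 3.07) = 6.8*u^3 - 3.77*u^2 + 3.43*u + 3.32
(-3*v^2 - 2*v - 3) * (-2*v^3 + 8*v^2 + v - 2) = 6*v^5 - 20*v^4 - 13*v^3 - 20*v^2 + v + 6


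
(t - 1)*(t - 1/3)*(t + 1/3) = t^3 - t^2 - t/9 + 1/9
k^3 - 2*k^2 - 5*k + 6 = (k - 3)*(k - 1)*(k + 2)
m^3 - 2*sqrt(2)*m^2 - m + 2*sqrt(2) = (m - 1)*(m + 1)*(m - 2*sqrt(2))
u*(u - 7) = u^2 - 7*u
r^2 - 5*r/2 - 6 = (r - 4)*(r + 3/2)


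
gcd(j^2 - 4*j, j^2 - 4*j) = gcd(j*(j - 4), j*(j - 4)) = j^2 - 4*j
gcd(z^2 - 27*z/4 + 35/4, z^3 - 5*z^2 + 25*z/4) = 1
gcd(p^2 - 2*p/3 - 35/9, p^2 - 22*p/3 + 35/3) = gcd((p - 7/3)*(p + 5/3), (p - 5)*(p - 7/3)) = p - 7/3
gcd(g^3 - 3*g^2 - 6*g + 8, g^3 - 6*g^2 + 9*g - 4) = g^2 - 5*g + 4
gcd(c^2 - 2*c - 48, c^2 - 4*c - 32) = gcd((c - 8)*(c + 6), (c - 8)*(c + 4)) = c - 8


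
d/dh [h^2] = 2*h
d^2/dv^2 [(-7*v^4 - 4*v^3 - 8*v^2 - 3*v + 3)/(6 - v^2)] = 2*(7*v^6 - 126*v^4 + 27*v^3 + 1647*v^2 + 486*v + 270)/(v^6 - 18*v^4 + 108*v^2 - 216)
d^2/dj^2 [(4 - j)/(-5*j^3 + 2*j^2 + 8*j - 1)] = 2*((j - 4)*(-15*j^2 + 4*j + 8)^2 + (-15*j^2 + 4*j - (j - 4)*(15*j - 2) + 8)*(5*j^3 - 2*j^2 - 8*j + 1))/(5*j^3 - 2*j^2 - 8*j + 1)^3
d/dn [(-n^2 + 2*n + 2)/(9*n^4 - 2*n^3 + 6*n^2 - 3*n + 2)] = (18*n^5 - 56*n^4 - 64*n^3 + 3*n^2 - 28*n + 10)/(81*n^8 - 36*n^7 + 112*n^6 - 78*n^5 + 84*n^4 - 44*n^3 + 33*n^2 - 12*n + 4)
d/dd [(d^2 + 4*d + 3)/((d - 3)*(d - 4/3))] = 3*(-25*d^2 + 6*d + 87)/(9*d^4 - 78*d^3 + 241*d^2 - 312*d + 144)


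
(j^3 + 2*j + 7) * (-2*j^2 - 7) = -2*j^5 - 11*j^3 - 14*j^2 - 14*j - 49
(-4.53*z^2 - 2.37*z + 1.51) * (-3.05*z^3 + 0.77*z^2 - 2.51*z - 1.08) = 13.8165*z^5 + 3.7404*z^4 + 4.9399*z^3 + 12.0038*z^2 - 1.2305*z - 1.6308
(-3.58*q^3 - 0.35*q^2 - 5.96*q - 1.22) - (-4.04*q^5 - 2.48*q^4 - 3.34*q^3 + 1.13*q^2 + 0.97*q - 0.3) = 4.04*q^5 + 2.48*q^4 - 0.24*q^3 - 1.48*q^2 - 6.93*q - 0.92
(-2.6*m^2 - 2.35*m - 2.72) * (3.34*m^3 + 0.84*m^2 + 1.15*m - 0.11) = -8.684*m^5 - 10.033*m^4 - 14.0488*m^3 - 4.7013*m^2 - 2.8695*m + 0.2992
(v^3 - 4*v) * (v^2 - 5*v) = v^5 - 5*v^4 - 4*v^3 + 20*v^2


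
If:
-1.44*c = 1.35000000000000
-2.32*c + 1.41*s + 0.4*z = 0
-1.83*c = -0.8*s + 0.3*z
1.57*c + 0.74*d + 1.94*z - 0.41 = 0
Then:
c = -0.94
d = 0.15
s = -1.80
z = 0.91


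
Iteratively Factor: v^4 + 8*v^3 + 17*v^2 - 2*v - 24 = (v + 2)*(v^3 + 6*v^2 + 5*v - 12) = (v + 2)*(v + 3)*(v^2 + 3*v - 4) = (v - 1)*(v + 2)*(v + 3)*(v + 4)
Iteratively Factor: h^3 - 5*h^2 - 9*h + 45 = (h + 3)*(h^2 - 8*h + 15) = (h - 5)*(h + 3)*(h - 3)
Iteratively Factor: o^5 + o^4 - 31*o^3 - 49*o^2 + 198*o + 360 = (o + 2)*(o^4 - o^3 - 29*o^2 + 9*o + 180) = (o - 3)*(o + 2)*(o^3 + 2*o^2 - 23*o - 60) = (o - 5)*(o - 3)*(o + 2)*(o^2 + 7*o + 12) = (o - 5)*(o - 3)*(o + 2)*(o + 4)*(o + 3)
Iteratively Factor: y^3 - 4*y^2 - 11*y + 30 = (y - 5)*(y^2 + y - 6) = (y - 5)*(y - 2)*(y + 3)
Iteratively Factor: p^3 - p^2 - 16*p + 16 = (p + 4)*(p^2 - 5*p + 4) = (p - 1)*(p + 4)*(p - 4)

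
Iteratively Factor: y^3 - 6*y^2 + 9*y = (y)*(y^2 - 6*y + 9) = y*(y - 3)*(y - 3)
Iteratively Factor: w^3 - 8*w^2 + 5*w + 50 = (w + 2)*(w^2 - 10*w + 25) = (w - 5)*(w + 2)*(w - 5)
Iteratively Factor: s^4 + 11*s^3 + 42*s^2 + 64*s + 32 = (s + 1)*(s^3 + 10*s^2 + 32*s + 32) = (s + 1)*(s + 4)*(s^2 + 6*s + 8) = (s + 1)*(s + 2)*(s + 4)*(s + 4)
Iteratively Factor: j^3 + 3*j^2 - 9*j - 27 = (j + 3)*(j^2 - 9) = (j + 3)^2*(j - 3)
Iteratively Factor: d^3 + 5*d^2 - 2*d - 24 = (d - 2)*(d^2 + 7*d + 12) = (d - 2)*(d + 4)*(d + 3)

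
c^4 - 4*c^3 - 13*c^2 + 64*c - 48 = (c - 4)*(c - 3)*(c - 1)*(c + 4)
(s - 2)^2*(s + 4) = s^3 - 12*s + 16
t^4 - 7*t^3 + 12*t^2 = t^2*(t - 4)*(t - 3)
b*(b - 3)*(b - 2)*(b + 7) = b^4 + 2*b^3 - 29*b^2 + 42*b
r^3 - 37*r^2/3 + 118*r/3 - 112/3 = (r - 8)*(r - 7/3)*(r - 2)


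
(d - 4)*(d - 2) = d^2 - 6*d + 8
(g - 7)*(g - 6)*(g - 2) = g^3 - 15*g^2 + 68*g - 84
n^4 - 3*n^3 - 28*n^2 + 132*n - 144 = (n - 4)*(n - 3)*(n - 2)*(n + 6)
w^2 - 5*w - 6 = (w - 6)*(w + 1)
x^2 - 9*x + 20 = (x - 5)*(x - 4)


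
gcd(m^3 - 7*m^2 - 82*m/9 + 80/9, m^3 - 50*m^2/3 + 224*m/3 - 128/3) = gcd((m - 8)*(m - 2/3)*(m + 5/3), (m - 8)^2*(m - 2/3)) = m^2 - 26*m/3 + 16/3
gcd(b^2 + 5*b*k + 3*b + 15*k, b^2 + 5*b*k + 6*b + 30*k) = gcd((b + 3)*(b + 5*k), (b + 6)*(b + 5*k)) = b + 5*k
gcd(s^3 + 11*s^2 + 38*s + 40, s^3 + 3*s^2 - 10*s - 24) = s^2 + 6*s + 8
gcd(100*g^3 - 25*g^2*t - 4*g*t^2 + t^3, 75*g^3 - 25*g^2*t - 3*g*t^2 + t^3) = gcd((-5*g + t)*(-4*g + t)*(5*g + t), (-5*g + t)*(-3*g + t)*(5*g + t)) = -25*g^2 + t^2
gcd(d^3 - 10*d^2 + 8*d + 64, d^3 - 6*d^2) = 1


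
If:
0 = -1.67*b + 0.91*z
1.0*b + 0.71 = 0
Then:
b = -0.71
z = -1.30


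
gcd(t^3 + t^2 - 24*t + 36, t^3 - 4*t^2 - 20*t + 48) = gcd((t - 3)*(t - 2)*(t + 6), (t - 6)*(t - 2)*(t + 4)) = t - 2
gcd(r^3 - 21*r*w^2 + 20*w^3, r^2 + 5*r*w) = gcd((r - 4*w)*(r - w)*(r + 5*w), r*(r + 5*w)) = r + 5*w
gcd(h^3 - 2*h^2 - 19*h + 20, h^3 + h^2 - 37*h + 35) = h^2 - 6*h + 5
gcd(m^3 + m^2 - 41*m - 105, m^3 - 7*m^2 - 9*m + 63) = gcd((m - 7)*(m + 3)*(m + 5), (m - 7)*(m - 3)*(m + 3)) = m^2 - 4*m - 21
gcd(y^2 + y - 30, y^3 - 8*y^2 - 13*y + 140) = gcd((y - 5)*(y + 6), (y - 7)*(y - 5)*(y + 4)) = y - 5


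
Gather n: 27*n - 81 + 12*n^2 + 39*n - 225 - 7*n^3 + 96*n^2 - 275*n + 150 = -7*n^3 + 108*n^2 - 209*n - 156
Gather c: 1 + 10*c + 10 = 10*c + 11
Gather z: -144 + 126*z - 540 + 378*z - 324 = 504*z - 1008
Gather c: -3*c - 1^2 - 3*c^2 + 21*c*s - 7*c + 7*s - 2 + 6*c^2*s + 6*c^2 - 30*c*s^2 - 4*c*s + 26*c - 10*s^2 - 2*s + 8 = c^2*(6*s + 3) + c*(-30*s^2 + 17*s + 16) - 10*s^2 + 5*s + 5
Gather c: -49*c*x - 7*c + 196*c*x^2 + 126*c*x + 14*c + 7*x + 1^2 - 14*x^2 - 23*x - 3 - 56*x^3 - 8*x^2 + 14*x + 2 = c*(196*x^2 + 77*x + 7) - 56*x^3 - 22*x^2 - 2*x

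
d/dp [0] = 0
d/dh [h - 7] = 1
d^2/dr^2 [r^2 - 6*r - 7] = 2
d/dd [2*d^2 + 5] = 4*d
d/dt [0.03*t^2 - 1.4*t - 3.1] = 0.06*t - 1.4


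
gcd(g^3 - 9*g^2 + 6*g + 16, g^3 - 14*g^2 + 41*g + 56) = g^2 - 7*g - 8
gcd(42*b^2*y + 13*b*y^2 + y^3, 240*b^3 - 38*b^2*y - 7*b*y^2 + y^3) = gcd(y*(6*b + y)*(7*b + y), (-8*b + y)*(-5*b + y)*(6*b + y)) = 6*b + y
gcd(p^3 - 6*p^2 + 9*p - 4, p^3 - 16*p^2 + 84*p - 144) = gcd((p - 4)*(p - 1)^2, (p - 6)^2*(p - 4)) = p - 4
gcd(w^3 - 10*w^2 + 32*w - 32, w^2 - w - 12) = w - 4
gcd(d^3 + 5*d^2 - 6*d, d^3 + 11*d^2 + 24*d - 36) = d^2 + 5*d - 6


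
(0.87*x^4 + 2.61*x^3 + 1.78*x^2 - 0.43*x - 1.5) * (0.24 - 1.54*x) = -1.3398*x^5 - 3.8106*x^4 - 2.1148*x^3 + 1.0894*x^2 + 2.2068*x - 0.36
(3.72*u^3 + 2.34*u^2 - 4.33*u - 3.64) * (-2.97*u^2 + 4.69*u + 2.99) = -11.0484*u^5 + 10.497*u^4 + 34.9575*u^3 - 2.5003*u^2 - 30.0183*u - 10.8836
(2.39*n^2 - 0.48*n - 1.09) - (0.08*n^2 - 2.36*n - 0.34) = 2.31*n^2 + 1.88*n - 0.75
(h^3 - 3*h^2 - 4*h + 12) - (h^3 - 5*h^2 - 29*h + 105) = 2*h^2 + 25*h - 93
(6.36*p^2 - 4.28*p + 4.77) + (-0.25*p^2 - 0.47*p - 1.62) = 6.11*p^2 - 4.75*p + 3.15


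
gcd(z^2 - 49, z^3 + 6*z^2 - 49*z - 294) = z^2 - 49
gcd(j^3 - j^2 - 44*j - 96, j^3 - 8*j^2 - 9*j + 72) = j^2 - 5*j - 24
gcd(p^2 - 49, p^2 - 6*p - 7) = p - 7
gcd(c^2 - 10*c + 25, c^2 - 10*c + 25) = c^2 - 10*c + 25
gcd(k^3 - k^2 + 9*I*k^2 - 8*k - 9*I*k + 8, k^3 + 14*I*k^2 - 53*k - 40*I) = k^2 + 9*I*k - 8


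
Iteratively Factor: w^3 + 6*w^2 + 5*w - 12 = (w + 4)*(w^2 + 2*w - 3) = (w - 1)*(w + 4)*(w + 3)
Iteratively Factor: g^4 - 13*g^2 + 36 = (g + 2)*(g^3 - 2*g^2 - 9*g + 18) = (g - 2)*(g + 2)*(g^2 - 9) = (g - 2)*(g + 2)*(g + 3)*(g - 3)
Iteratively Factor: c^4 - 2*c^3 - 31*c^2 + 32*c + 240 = (c + 3)*(c^3 - 5*c^2 - 16*c + 80) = (c - 5)*(c + 3)*(c^2 - 16) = (c - 5)*(c + 3)*(c + 4)*(c - 4)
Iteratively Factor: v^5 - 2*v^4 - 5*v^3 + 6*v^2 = (v)*(v^4 - 2*v^3 - 5*v^2 + 6*v) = v*(v - 1)*(v^3 - v^2 - 6*v) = v^2*(v - 1)*(v^2 - v - 6) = v^2*(v - 1)*(v + 2)*(v - 3)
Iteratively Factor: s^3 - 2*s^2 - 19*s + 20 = (s + 4)*(s^2 - 6*s + 5) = (s - 5)*(s + 4)*(s - 1)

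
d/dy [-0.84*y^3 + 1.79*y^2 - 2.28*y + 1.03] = -2.52*y^2 + 3.58*y - 2.28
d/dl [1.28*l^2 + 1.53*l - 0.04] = 2.56*l + 1.53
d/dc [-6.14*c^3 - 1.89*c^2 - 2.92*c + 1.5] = -18.42*c^2 - 3.78*c - 2.92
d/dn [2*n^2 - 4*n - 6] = 4*n - 4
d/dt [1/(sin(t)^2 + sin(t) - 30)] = -(2*sin(t) + 1)*cos(t)/(sin(t)^2 + sin(t) - 30)^2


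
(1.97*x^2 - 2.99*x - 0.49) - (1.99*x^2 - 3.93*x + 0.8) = -0.02*x^2 + 0.94*x - 1.29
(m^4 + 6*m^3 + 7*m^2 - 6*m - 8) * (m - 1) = m^5 + 5*m^4 + m^3 - 13*m^2 - 2*m + 8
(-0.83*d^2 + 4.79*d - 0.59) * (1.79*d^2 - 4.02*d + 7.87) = -1.4857*d^4 + 11.9107*d^3 - 26.844*d^2 + 40.0691*d - 4.6433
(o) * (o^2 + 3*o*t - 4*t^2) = o^3 + 3*o^2*t - 4*o*t^2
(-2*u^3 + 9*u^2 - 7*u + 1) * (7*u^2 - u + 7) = -14*u^5 + 65*u^4 - 72*u^3 + 77*u^2 - 50*u + 7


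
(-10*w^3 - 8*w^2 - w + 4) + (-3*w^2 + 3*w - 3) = -10*w^3 - 11*w^2 + 2*w + 1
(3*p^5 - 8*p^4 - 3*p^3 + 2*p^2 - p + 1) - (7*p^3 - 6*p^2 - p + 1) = 3*p^5 - 8*p^4 - 10*p^3 + 8*p^2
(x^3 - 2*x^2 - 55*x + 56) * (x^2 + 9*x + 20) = x^5 + 7*x^4 - 53*x^3 - 479*x^2 - 596*x + 1120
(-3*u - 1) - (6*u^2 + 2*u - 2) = -6*u^2 - 5*u + 1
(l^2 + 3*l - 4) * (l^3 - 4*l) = l^5 + 3*l^4 - 8*l^3 - 12*l^2 + 16*l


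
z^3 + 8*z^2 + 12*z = z*(z + 2)*(z + 6)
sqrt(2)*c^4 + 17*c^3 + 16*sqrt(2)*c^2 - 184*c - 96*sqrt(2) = (c - 2*sqrt(2))*(c + 4*sqrt(2))*(c + 6*sqrt(2))*(sqrt(2)*c + 1)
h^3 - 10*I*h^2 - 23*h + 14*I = (h - 7*I)*(h - 2*I)*(h - I)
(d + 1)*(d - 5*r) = d^2 - 5*d*r + d - 5*r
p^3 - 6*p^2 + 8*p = p*(p - 4)*(p - 2)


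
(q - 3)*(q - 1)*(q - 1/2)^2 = q^4 - 5*q^3 + 29*q^2/4 - 4*q + 3/4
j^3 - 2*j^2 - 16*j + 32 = (j - 4)*(j - 2)*(j + 4)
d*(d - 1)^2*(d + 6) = d^4 + 4*d^3 - 11*d^2 + 6*d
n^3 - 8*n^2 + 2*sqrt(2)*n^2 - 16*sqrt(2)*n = n*(n - 8)*(n + 2*sqrt(2))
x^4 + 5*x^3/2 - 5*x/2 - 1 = (x - 1)*(x + 1/2)*(x + 1)*(x + 2)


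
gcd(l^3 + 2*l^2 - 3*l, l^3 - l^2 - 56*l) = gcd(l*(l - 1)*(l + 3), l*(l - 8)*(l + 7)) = l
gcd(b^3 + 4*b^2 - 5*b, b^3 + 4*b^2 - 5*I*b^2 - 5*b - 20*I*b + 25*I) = b^2 + 4*b - 5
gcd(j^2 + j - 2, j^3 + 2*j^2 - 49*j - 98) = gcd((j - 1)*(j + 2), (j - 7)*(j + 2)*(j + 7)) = j + 2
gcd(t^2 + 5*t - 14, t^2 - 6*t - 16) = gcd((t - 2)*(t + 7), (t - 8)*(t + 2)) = 1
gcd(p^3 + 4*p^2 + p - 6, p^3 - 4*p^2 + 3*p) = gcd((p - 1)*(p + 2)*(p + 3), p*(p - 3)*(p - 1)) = p - 1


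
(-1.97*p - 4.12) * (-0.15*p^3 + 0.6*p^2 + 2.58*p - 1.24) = 0.2955*p^4 - 0.564*p^3 - 7.5546*p^2 - 8.1868*p + 5.1088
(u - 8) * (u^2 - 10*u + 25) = u^3 - 18*u^2 + 105*u - 200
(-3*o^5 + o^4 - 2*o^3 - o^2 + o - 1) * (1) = -3*o^5 + o^4 - 2*o^3 - o^2 + o - 1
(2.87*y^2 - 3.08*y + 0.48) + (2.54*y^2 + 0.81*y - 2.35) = 5.41*y^2 - 2.27*y - 1.87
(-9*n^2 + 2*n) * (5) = -45*n^2 + 10*n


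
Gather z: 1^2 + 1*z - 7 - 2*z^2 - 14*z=-2*z^2 - 13*z - 6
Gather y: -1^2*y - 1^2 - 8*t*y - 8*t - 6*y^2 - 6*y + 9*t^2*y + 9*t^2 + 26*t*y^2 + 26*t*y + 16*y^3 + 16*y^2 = 9*t^2 - 8*t + 16*y^3 + y^2*(26*t + 10) + y*(9*t^2 + 18*t - 7) - 1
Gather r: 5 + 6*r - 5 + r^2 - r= r^2 + 5*r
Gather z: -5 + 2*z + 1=2*z - 4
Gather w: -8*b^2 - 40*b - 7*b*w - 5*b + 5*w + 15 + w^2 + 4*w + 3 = -8*b^2 - 45*b + w^2 + w*(9 - 7*b) + 18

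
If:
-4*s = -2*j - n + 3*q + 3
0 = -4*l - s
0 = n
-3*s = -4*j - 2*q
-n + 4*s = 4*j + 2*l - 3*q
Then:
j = -27/13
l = 15/26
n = 0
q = 9/13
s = -30/13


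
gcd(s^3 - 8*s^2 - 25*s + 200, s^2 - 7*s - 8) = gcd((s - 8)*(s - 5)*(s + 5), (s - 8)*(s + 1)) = s - 8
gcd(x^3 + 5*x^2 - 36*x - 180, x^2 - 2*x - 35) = x + 5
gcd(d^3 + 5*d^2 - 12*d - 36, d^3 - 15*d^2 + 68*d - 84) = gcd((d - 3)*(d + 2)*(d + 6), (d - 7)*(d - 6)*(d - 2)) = 1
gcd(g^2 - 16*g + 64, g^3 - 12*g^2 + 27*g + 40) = g - 8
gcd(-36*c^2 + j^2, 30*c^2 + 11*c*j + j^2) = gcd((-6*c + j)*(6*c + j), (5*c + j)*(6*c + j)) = 6*c + j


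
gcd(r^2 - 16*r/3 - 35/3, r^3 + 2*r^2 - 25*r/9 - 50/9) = r + 5/3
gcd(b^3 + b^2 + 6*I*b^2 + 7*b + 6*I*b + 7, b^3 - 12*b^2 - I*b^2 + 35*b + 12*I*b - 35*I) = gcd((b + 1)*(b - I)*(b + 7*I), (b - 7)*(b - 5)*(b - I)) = b - I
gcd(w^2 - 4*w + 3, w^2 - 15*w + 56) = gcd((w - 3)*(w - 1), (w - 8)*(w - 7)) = 1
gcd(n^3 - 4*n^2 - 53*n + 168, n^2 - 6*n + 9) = n - 3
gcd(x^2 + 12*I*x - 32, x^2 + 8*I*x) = x + 8*I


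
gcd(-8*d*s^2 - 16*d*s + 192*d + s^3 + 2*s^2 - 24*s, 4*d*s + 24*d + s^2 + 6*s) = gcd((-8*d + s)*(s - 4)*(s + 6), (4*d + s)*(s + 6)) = s + 6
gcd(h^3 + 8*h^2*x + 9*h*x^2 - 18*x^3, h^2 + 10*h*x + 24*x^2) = h + 6*x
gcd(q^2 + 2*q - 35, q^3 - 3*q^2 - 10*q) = q - 5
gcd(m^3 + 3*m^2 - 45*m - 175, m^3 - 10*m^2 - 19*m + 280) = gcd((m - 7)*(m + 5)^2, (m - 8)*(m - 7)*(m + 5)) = m^2 - 2*m - 35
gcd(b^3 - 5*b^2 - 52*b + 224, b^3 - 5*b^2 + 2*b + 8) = b - 4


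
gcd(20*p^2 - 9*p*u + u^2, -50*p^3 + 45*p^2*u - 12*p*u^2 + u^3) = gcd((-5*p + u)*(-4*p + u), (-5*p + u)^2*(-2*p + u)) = 5*p - u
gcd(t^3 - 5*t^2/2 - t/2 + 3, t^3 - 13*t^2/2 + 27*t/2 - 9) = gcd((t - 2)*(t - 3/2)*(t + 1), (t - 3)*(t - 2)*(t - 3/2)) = t^2 - 7*t/2 + 3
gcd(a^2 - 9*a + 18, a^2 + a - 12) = a - 3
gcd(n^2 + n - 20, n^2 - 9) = 1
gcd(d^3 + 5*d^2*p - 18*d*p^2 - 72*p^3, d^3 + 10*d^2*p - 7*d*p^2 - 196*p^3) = -d + 4*p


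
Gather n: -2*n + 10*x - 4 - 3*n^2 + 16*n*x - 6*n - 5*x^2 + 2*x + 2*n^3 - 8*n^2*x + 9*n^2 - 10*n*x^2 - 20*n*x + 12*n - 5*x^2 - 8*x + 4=2*n^3 + n^2*(6 - 8*x) + n*(-10*x^2 - 4*x + 4) - 10*x^2 + 4*x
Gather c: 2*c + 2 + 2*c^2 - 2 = 2*c^2 + 2*c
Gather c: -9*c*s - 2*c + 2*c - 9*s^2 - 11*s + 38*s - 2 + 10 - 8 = -9*c*s - 9*s^2 + 27*s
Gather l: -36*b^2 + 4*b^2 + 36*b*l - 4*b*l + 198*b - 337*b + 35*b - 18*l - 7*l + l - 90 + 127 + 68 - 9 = -32*b^2 - 104*b + l*(32*b - 24) + 96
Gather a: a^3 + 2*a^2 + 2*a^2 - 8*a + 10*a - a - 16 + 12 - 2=a^3 + 4*a^2 + a - 6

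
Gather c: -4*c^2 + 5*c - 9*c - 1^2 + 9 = -4*c^2 - 4*c + 8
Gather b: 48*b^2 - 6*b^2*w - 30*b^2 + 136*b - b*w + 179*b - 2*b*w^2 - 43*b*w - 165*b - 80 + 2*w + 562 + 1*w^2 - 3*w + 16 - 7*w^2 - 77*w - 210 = b^2*(18 - 6*w) + b*(-2*w^2 - 44*w + 150) - 6*w^2 - 78*w + 288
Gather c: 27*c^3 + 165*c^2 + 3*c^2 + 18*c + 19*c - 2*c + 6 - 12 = 27*c^3 + 168*c^2 + 35*c - 6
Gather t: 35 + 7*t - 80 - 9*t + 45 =-2*t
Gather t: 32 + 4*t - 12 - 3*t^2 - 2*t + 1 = -3*t^2 + 2*t + 21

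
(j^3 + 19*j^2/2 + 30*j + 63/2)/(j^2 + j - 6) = (2*j^2 + 13*j + 21)/(2*(j - 2))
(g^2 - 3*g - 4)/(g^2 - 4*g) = (g + 1)/g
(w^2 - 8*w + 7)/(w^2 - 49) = (w - 1)/(w + 7)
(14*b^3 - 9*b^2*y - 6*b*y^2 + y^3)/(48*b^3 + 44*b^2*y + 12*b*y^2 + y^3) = (7*b^2 - 8*b*y + y^2)/(24*b^2 + 10*b*y + y^2)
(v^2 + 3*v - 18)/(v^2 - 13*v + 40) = (v^2 + 3*v - 18)/(v^2 - 13*v + 40)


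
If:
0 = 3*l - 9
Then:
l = 3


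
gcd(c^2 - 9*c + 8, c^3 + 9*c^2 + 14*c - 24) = c - 1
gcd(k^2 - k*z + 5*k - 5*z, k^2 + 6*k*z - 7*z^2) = -k + z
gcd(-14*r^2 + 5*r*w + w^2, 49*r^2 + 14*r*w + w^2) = 7*r + w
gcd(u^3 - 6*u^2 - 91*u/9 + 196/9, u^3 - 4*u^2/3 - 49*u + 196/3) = u^2 - 25*u/3 + 28/3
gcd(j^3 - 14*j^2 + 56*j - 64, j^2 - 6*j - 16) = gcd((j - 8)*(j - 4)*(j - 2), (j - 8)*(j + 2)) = j - 8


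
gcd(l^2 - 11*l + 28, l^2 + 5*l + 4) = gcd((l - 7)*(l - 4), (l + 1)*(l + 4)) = 1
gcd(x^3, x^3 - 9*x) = x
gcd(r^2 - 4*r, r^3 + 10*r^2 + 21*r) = r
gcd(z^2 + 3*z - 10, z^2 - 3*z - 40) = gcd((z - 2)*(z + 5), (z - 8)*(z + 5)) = z + 5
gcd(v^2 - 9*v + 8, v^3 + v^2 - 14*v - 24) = 1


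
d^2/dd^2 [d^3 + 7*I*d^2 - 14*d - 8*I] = 6*d + 14*I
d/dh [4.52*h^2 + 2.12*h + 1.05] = 9.04*h + 2.12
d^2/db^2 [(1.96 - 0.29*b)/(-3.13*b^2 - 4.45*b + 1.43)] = ((9.6886 - 5.4462*b)*(3.13*b^2 + 4.45*b - 1.43) + (0.29*b - 1.96)*(6.26*b + 4.45)*(12.52*b + 8.9))/(3.13*b^2 + 4.45*b - 1.43)^3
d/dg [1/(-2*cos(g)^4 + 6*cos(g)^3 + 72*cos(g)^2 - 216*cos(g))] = (-4*cos(g)^3 + 9*cos(g)^2 + 72*cos(g) - 108)*sin(g)/(2*(cos(g)^3 - 3*cos(g)^2 - 36*cos(g) + 108)^2*cos(g)^2)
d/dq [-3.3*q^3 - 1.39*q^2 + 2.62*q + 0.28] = -9.9*q^2 - 2.78*q + 2.62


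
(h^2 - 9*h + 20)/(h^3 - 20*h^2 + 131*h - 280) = (h - 4)/(h^2 - 15*h + 56)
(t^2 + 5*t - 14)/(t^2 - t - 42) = (-t^2 - 5*t + 14)/(-t^2 + t + 42)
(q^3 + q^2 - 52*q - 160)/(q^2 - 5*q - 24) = (q^2 + 9*q + 20)/(q + 3)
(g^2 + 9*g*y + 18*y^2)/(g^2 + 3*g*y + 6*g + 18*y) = (g + 6*y)/(g + 6)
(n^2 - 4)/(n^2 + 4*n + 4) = (n - 2)/(n + 2)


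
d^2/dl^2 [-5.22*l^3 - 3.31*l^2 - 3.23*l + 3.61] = -31.32*l - 6.62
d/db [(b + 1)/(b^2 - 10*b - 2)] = (b^2 - 10*b - 2*(b - 5)*(b + 1) - 2)/(-b^2 + 10*b + 2)^2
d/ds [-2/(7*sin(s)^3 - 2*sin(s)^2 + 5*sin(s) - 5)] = 2*(21*sin(s)^2 - 4*sin(s) + 5)*cos(s)/(7*sin(s)^3 - 2*sin(s)^2 + 5*sin(s) - 5)^2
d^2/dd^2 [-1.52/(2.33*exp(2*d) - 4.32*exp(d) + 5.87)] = (-1.52*(4.66*exp(d) - 4.32)*(9.32*exp(d) - 8.64)*exp(d) + (14.1664*exp(d) - 6.5664)*(2.33*exp(2*d) - 4.32*exp(d) + 5.87))*exp(d)/(2.33*exp(2*d) - 4.32*exp(d) + 5.87)^3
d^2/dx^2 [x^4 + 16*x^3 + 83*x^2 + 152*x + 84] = 12*x^2 + 96*x + 166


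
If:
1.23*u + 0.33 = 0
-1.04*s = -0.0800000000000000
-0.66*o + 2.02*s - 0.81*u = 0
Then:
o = 0.56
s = 0.08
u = -0.27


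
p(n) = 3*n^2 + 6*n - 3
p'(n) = 6*n + 6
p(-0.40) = -4.92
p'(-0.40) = 3.60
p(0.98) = 5.76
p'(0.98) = 11.88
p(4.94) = 99.85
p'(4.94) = 35.64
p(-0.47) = -5.16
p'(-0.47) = 3.18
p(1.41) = 11.42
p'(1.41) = 14.46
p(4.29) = 77.95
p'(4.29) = 31.74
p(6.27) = 152.56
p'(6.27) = 43.62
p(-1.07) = -5.99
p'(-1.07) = -0.42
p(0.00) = -3.00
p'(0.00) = 6.00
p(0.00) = -3.00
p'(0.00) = 6.00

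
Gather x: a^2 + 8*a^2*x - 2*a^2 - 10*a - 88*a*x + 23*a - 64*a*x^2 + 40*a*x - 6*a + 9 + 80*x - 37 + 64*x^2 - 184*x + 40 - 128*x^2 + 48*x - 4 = -a^2 + 7*a + x^2*(-64*a - 64) + x*(8*a^2 - 48*a - 56) + 8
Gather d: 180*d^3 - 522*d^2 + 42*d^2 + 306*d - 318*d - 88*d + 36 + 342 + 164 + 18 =180*d^3 - 480*d^2 - 100*d + 560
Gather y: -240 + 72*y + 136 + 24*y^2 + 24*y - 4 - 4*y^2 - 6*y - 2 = 20*y^2 + 90*y - 110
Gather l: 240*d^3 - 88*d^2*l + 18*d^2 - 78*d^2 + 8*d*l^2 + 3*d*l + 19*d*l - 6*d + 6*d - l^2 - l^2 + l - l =240*d^3 - 60*d^2 + l^2*(8*d - 2) + l*(-88*d^2 + 22*d)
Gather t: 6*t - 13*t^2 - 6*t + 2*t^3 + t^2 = 2*t^3 - 12*t^2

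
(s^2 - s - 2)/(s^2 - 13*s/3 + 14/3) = 3*(s + 1)/(3*s - 7)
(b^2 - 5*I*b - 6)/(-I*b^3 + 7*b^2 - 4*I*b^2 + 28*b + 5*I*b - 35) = (I*b^2 + 5*b - 6*I)/(b^3 + b^2*(4 + 7*I) + b*(-5 + 28*I) - 35*I)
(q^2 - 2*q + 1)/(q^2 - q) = (q - 1)/q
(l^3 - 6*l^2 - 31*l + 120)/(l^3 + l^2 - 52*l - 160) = (l - 3)/(l + 4)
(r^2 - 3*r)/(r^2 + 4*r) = (r - 3)/(r + 4)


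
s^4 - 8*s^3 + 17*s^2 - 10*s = s*(s - 5)*(s - 2)*(s - 1)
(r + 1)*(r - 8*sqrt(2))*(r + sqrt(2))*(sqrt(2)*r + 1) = sqrt(2)*r^4 - 13*r^3 + sqrt(2)*r^3 - 23*sqrt(2)*r^2 - 13*r^2 - 23*sqrt(2)*r - 16*r - 16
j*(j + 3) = j^2 + 3*j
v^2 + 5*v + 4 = (v + 1)*(v + 4)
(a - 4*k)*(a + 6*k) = a^2 + 2*a*k - 24*k^2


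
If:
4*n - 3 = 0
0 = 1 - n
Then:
No Solution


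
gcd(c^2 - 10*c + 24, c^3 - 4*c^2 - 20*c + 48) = c - 6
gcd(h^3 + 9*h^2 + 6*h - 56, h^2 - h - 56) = h + 7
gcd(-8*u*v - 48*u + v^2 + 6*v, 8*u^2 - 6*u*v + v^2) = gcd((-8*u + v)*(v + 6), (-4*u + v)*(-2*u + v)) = 1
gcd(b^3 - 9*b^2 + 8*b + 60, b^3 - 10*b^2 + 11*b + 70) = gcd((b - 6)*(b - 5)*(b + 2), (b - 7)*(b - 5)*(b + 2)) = b^2 - 3*b - 10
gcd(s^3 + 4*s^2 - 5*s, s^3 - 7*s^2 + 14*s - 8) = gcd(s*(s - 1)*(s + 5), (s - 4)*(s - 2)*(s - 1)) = s - 1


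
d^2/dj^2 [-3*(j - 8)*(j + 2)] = -6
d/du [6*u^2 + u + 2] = 12*u + 1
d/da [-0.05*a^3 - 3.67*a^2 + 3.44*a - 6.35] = -0.15*a^2 - 7.34*a + 3.44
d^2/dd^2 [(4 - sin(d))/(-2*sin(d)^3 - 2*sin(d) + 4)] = (-2*sin(d)^7 + 18*sin(d)^6 + 5*sin(d)^5 - 33*sin(d)^4 + 35*sin(d)^3 + sin(d)^2 - 22*sin(d) - 2)/(sin(d)^3 + sin(d) - 2)^3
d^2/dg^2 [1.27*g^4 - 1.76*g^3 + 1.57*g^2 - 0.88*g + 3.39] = 15.24*g^2 - 10.56*g + 3.14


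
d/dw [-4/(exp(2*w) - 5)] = 8*exp(2*w)/(exp(2*w) - 5)^2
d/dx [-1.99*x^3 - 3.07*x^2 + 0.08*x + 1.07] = -5.97*x^2 - 6.14*x + 0.08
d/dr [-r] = -1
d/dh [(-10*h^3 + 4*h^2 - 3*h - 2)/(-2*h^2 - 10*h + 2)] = (10*h^4 + 100*h^3 - 53*h^2 + 4*h - 13)/(2*(h^4 + 10*h^3 + 23*h^2 - 10*h + 1))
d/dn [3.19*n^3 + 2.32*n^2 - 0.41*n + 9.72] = 9.57*n^2 + 4.64*n - 0.41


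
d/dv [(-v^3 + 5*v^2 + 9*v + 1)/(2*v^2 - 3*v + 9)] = 2*(-v^4 + 3*v^3 - 30*v^2 + 43*v + 42)/(4*v^4 - 12*v^3 + 45*v^2 - 54*v + 81)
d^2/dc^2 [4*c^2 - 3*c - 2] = 8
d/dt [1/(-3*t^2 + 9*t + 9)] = (2*t - 3)/(3*(-t^2 + 3*t + 3)^2)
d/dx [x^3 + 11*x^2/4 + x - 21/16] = 3*x^2 + 11*x/2 + 1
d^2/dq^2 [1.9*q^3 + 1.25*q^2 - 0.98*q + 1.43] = 11.4*q + 2.5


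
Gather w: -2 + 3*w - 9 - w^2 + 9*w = -w^2 + 12*w - 11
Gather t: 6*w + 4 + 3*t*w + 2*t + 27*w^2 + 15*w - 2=t*(3*w + 2) + 27*w^2 + 21*w + 2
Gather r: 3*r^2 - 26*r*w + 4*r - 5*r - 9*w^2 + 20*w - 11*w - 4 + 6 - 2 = 3*r^2 + r*(-26*w - 1) - 9*w^2 + 9*w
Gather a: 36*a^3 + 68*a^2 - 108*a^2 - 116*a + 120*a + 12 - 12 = 36*a^3 - 40*a^2 + 4*a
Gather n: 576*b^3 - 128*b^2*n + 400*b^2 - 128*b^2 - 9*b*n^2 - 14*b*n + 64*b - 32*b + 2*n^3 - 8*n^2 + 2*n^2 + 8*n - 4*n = 576*b^3 + 272*b^2 + 32*b + 2*n^3 + n^2*(-9*b - 6) + n*(-128*b^2 - 14*b + 4)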